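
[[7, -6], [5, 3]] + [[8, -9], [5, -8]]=[[15, -15], [10, -5]]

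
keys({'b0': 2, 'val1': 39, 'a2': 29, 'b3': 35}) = ['b0', 'val1', 'a2', 'b3']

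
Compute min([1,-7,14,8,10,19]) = -7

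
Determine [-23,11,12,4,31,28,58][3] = 4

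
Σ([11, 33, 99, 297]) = 11 + 33 + 99 + 297
= 440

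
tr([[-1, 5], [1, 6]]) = diagonal: (-1) + 6
= 5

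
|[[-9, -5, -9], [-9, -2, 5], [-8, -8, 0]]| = (1)*(-9)*det([[-2, 5], [-8, 0]]) + (-1)*(-5)*det([[-9, 5], [-8, 0]]) + (1)*(-9)*det([[-9, -2], [-8, -8]])
= -360 + 200 + -504
= -664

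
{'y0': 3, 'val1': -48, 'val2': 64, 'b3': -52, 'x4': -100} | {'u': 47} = {'y0': 3, 'val1': -48, 'val2': 64, 'b3': -52, 'x4': -100, 'u': 47}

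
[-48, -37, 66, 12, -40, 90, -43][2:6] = [66, 12, -40, 90]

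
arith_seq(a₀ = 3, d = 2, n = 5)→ a_0 = 3 + 0*2 = 3
a_1 = 3 + 1*2 = 5
a_2 = 3 + 2*2 = 7
...
= [3, 5, 7, 9, 11]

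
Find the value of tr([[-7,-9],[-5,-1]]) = diagonal: (-7) + (-1)
= -8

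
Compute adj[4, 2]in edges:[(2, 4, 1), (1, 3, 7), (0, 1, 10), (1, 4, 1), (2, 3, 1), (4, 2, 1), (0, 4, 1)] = 1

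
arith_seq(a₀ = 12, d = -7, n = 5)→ [12, 5, -2, -9, -16]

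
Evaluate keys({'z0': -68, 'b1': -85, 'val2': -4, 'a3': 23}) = ['z0', 'b1', 'val2', 'a3']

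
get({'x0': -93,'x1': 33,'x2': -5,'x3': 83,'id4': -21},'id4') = -21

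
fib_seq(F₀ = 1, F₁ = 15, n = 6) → F_2 = F_1 + F_0 = 16
F_3 = F_2 + F_1 = 31
F_4 = F_3 + F_2 = 47
...
= [1, 15, 16, 31, 47, 78]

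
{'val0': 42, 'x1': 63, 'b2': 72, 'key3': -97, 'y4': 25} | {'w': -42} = {'val0': 42, 'x1': 63, 'b2': 72, 'key3': -97, 'y4': 25, 'w': -42}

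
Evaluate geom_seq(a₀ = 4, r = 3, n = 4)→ a_0 = 4*3^0 = 4
a_1 = 4*3^1 = 12
a_2 = 4*3^2 = 36
...
= [4, 12, 36, 108]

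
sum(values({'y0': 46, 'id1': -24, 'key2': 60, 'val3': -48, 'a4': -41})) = 46 + (-24) + 60 + (-48) + (-41)
= -7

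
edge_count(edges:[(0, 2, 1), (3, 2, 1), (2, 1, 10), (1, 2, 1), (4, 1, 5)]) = 5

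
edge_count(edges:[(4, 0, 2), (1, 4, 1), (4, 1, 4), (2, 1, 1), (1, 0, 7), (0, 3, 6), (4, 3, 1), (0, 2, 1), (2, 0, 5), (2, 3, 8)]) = 10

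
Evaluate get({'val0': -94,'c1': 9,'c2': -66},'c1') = 9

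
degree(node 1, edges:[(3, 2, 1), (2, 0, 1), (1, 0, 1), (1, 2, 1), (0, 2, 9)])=2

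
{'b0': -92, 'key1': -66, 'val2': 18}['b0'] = -92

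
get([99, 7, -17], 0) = 99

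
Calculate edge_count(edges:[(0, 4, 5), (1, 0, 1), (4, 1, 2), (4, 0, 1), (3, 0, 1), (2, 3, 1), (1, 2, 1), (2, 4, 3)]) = 8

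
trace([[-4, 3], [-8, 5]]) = 1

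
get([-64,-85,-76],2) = -76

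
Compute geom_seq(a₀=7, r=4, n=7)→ [7, 28, 112, 448, 1792, 7168, 28672]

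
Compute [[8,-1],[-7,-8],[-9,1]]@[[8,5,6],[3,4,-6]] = C[0][0] = (8)*(8) + (-1)*(3) = 61
C[0][1] = (8)*(5) + (-1)*(4) = 36
C[0][2] = (8)*(6) + (-1)*(-6) = 54
C[1][0] = (-7)*(8) + (-8)*(3) = -80
C[1][1] = (-7)*(5) + (-8)*(4) = -67
C[1][2] = (-7)*(6) + (-8)*(-6) = 6
... (3 more cells)
= [[61, 36, 54], [-80, -67, 6], [-69, -41, -60]]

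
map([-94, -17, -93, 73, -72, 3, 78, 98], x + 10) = [-84, -7, -83, 83, -62, 13, 88, 108]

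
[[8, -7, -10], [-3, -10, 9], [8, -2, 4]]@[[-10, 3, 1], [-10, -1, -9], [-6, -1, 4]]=C[0][0] = (8)*(-10) + (-7)*(-10) + (-10)*(-6) = 50
C[0][1] = (8)*(3) + (-7)*(-1) + (-10)*(-1) = 41
C[0][2] = (8)*(1) + (-7)*(-9) + (-10)*(4) = 31
C[1][0] = (-3)*(-10) + (-10)*(-10) + (9)*(-6) = 76
C[1][1] = (-3)*(3) + (-10)*(-1) + (9)*(-1) = -8
C[1][2] = (-3)*(1) + (-10)*(-9) + (9)*(4) = 123
... (3 more cells)
= [[50, 41, 31], [76, -8, 123], [-84, 22, 42]]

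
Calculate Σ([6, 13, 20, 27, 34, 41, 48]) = 6 + 13 + 20 + 27 + 34 + 41 + 48
= 189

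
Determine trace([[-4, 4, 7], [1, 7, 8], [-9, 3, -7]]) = -4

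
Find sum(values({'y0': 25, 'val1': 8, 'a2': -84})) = 25 + 8 + (-84)
= -51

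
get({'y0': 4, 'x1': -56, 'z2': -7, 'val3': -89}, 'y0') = 4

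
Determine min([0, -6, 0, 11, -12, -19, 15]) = -19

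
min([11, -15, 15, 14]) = -15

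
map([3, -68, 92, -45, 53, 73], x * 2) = 3*2=6, -68*2=-136, 92*2=184, -45*2=-90, 53*2=106, 73*2=146
= [6, -136, 184, -90, 106, 146]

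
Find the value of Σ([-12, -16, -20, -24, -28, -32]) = -132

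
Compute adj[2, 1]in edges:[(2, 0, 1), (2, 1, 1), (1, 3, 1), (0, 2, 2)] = 1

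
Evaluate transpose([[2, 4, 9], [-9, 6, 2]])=[[2, -9], [4, 6], [9, 2]]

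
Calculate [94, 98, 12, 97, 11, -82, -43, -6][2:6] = [12, 97, 11, -82]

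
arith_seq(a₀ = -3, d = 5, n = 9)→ [-3, 2, 7, 12, 17, 22, 27, 32, 37]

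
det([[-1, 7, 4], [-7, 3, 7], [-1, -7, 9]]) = 524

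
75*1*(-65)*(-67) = 326625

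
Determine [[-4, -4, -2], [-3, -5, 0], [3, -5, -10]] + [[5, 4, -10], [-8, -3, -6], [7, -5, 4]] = [[1, 0, -12], [-11, -8, -6], [10, -10, -6]]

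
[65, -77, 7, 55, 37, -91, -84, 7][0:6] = [65, -77, 7, 55, 37, -91]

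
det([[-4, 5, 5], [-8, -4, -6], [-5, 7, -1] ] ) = -454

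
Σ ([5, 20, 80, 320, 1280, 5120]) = 6825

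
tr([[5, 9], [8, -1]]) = 4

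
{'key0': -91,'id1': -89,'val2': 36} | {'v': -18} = {'key0': -91, 'id1': -89, 'val2': 36, 'v': -18}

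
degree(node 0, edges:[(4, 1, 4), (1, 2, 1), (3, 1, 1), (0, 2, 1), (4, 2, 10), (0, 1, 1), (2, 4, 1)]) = 2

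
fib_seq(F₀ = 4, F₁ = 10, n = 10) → [4, 10, 14, 24, 38, 62, 100, 162, 262, 424]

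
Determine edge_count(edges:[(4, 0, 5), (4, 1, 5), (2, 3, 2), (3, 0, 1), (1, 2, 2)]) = 5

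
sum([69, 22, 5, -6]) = 90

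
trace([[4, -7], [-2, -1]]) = 3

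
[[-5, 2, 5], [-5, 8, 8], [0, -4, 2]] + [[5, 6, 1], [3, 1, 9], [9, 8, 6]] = [[0, 8, 6], [-2, 9, 17], [9, 4, 8]]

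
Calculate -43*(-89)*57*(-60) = -13088340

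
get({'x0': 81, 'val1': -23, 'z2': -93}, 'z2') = -93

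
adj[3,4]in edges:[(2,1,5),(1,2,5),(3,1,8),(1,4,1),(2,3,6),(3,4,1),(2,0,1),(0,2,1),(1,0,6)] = 1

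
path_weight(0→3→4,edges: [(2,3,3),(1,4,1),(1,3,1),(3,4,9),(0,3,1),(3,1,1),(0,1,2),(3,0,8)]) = 10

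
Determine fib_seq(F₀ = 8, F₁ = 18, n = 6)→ [8, 18, 26, 44, 70, 114]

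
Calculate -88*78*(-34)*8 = 1867008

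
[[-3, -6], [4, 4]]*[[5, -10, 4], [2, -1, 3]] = C[0][0] = (-3)*(5) + (-6)*(2) = -27
C[0][1] = (-3)*(-10) + (-6)*(-1) = 36
C[0][2] = (-3)*(4) + (-6)*(3) = -30
C[1][0] = (4)*(5) + (4)*(2) = 28
C[1][1] = (4)*(-10) + (4)*(-1) = -44
C[1][2] = (4)*(4) + (4)*(3) = 28
= [[-27, 36, -30], [28, -44, 28]]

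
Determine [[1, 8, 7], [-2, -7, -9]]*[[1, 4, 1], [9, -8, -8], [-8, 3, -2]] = C[0][0] = (1)*(1) + (8)*(9) + (7)*(-8) = 17
C[0][1] = (1)*(4) + (8)*(-8) + (7)*(3) = -39
C[0][2] = (1)*(1) + (8)*(-8) + (7)*(-2) = -77
C[1][0] = (-2)*(1) + (-7)*(9) + (-9)*(-8) = 7
C[1][1] = (-2)*(4) + (-7)*(-8) + (-9)*(3) = 21
C[1][2] = (-2)*(1) + (-7)*(-8) + (-9)*(-2) = 72
= [[17, -39, -77], [7, 21, 72]]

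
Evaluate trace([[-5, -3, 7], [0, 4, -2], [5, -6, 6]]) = diagonal: (-5) + 4 + 6
= 5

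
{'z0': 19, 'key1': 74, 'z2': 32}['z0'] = 19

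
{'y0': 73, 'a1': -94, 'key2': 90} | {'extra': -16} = {'y0': 73, 'a1': -94, 'key2': 90, 'extra': -16}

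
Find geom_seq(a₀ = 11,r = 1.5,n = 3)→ a_0 = 11*1.5^0 = 11.0
a_1 = 11*1.5^1 = 16.5
a_2 = 11*1.5^2 = 24.75
= [11.0, 16.5, 24.75]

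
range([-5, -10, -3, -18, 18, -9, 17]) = 36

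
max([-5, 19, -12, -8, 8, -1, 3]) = 19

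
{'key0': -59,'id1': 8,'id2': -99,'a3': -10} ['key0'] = -59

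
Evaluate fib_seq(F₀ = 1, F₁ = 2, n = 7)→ [1, 2, 3, 5, 8, 13, 21]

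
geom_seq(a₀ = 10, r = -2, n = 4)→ [10, -20, 40, -80]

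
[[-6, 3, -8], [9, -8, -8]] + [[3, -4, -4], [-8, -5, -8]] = [[-3, -1, -12], [1, -13, -16]]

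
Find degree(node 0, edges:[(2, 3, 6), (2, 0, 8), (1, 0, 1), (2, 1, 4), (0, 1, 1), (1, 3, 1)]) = 3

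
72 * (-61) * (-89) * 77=30098376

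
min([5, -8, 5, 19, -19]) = -19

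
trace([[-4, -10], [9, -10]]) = -14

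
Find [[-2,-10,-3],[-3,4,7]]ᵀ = [[-2, -3], [-10, 4], [-3, 7]]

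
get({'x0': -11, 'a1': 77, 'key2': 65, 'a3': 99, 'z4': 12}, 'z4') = 12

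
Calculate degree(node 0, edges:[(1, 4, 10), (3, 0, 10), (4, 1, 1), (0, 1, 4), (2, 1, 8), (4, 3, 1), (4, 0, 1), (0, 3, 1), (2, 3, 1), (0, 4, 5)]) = 5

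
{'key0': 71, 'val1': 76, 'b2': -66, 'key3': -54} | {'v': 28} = {'key0': 71, 'val1': 76, 'b2': -66, 'key3': -54, 'v': 28}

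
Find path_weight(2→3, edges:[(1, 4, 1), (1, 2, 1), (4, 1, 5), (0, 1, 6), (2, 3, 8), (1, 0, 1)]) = w(2→3)=8
= 8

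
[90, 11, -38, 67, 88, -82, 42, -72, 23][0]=90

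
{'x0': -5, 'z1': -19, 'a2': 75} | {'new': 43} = {'x0': -5, 'z1': -19, 'a2': 75, 'new': 43}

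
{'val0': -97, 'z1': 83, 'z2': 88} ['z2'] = 88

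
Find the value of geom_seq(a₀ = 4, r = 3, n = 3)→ a_0 = 4*3^0 = 4
a_1 = 4*3^1 = 12
a_2 = 4*3^2 = 36
= [4, 12, 36]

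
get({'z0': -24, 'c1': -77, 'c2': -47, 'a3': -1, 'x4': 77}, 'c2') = -47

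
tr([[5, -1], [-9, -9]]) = -4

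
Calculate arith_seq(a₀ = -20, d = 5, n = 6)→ [-20, -15, -10, -5, 0, 5]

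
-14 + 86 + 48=120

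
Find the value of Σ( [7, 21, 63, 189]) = 280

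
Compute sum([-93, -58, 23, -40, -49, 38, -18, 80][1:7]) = slice → [-58, 23, -40, -49, 38, -18]
(-58) + 23 + (-40) + (-49) + 38 + (-18)
= -104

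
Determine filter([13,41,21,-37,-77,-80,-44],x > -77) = [13, 41, 21, -37, -44]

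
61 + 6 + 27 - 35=59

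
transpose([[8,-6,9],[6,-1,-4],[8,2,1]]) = [[8, 6, 8], [-6, -1, 2], [9, -4, 1]]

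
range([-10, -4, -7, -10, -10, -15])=11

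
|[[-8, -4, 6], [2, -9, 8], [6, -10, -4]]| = (1)*(-8)*det([[-9, 8], [-10, -4]]) + (-1)*(-4)*det([[2, 8], [6, -4]]) + (1)*(6)*det([[2, -9], [6, -10]])
= -928 + -224 + 204
= -948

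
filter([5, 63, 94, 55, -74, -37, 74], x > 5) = keep x where x > 5: 5✗, 63✓, 94✓, 55✓, -74✗, -37✗, 74✓
= [63, 94, 55, 74]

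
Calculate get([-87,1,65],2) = 65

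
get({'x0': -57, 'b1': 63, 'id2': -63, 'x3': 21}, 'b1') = 63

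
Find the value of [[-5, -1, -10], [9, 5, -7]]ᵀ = [[-5, 9], [-1, 5], [-10, -7]]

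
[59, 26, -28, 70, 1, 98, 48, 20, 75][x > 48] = keep x where x > 48: 59✓, 26✗, -28✗, 70✓, 1✗, 98✓, 48✗, 20✗, 75✓
= [59, 70, 98, 75]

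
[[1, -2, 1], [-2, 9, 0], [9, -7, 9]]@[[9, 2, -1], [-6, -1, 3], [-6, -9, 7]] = C[0][0] = (1)*(9) + (-2)*(-6) + (1)*(-6) = 15
C[0][1] = (1)*(2) + (-2)*(-1) + (1)*(-9) = -5
C[0][2] = (1)*(-1) + (-2)*(3) + (1)*(7) = 0
C[1][0] = (-2)*(9) + (9)*(-6) + (0)*(-6) = -72
C[1][1] = (-2)*(2) + (9)*(-1) + (0)*(-9) = -13
C[1][2] = (-2)*(-1) + (9)*(3) + (0)*(7) = 29
... (3 more cells)
= [[15, -5, 0], [-72, -13, 29], [69, -56, 33]]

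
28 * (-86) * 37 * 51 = -4543896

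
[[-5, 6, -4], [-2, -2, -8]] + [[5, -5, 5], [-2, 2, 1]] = [[0, 1, 1], [-4, 0, -7]]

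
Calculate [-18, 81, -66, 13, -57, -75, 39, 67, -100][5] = -75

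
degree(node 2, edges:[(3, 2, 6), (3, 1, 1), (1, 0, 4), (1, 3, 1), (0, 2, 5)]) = 2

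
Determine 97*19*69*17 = 2161839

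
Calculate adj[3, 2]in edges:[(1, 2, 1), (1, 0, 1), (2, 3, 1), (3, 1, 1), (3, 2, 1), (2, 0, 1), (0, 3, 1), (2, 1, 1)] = 1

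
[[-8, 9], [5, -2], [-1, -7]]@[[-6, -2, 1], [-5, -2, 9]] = [[3, -2, 73], [-20, -6, -13], [41, 16, -64]]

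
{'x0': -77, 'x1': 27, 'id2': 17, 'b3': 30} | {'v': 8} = {'x0': -77, 'x1': 27, 'id2': 17, 'b3': 30, 'v': 8}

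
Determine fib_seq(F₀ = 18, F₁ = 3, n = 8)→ F_2 = F_1 + F_0 = 21
F_3 = F_2 + F_1 = 24
F_4 = F_3 + F_2 = 45
...
= [18, 3, 21, 24, 45, 69, 114, 183]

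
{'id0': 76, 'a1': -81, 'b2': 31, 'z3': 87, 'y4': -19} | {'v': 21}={'id0': 76, 'a1': -81, 'b2': 31, 'z3': 87, 'y4': -19, 'v': 21}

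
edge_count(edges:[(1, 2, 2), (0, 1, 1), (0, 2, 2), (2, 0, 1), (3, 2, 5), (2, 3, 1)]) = 6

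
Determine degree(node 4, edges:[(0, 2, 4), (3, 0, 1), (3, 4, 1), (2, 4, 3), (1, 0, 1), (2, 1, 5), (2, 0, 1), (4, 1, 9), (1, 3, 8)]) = 3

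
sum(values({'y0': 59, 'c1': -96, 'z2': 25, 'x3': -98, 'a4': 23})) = 59 + (-96) + 25 + (-98) + 23
= -87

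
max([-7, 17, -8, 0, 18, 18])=18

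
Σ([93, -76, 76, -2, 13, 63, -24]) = 143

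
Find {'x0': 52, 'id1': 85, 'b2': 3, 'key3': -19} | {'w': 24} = {'x0': 52, 'id1': 85, 'b2': 3, 'key3': -19, 'w': 24}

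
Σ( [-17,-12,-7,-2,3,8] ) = -27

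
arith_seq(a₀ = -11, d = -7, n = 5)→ a_0 = -11 + 0*-7 = -11
a_1 = -11 + 1*-7 = -18
a_2 = -11 + 2*-7 = -25
...
= [-11, -18, -25, -32, -39]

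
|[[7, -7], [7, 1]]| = 56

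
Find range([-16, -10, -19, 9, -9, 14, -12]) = 33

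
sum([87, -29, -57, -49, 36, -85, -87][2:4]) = -106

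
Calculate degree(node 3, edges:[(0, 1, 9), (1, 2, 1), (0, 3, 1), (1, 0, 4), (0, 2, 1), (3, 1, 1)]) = 2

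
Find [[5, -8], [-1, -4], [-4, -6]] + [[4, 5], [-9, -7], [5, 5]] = [[9, -3], [-10, -11], [1, -1]]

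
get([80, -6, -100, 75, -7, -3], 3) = 75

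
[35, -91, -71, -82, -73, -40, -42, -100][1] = -91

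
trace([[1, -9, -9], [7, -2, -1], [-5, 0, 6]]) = diagonal: 1 + (-2) + 6
= 5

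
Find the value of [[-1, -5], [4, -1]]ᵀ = [[-1, 4], [-5, -1]]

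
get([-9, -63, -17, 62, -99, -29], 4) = -99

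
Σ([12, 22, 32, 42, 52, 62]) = 222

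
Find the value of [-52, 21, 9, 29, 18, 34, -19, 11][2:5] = [9, 29, 18]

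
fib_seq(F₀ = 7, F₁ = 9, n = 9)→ [7, 9, 16, 25, 41, 66, 107, 173, 280]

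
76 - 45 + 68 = 99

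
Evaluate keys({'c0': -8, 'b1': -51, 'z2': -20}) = ['c0', 'b1', 'z2']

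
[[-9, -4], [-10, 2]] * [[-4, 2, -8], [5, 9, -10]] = C[0][0] = (-9)*(-4) + (-4)*(5) = 16
C[0][1] = (-9)*(2) + (-4)*(9) = -54
C[0][2] = (-9)*(-8) + (-4)*(-10) = 112
C[1][0] = (-10)*(-4) + (2)*(5) = 50
C[1][1] = (-10)*(2) + (2)*(9) = -2
C[1][2] = (-10)*(-8) + (2)*(-10) = 60
= [[16, -54, 112], [50, -2, 60]]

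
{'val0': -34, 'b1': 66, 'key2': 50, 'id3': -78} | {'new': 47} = {'val0': -34, 'b1': 66, 'key2': 50, 'id3': -78, 'new': 47}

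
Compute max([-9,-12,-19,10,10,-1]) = 10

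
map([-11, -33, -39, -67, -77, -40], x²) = (-11)²=121, (-33)²=1089, (-39)²=1521, (-67)²=4489, (-77)²=5929, (-40)²=1600
= [121, 1089, 1521, 4489, 5929, 1600]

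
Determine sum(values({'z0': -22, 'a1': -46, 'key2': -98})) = (-22) + (-46) + (-98)
= -166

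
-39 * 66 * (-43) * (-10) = -1106820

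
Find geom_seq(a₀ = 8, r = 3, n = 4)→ [8, 24, 72, 216]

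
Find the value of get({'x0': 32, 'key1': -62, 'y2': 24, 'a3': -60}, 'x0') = 32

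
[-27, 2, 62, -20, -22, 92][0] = -27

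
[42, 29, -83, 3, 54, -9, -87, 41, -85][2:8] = [-83, 3, 54, -9, -87, 41]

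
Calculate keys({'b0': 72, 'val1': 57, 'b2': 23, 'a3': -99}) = ['b0', 'val1', 'b2', 'a3']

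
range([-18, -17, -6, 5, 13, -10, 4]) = 31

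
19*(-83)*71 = -111967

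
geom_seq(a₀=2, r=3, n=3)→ a_0 = 2*3^0 = 2
a_1 = 2*3^1 = 6
a_2 = 2*3^2 = 18
= [2, 6, 18]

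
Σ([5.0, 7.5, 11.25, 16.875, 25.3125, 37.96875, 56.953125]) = 160.859375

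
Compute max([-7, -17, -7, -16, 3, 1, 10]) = 10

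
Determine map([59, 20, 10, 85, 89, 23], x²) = [3481, 400, 100, 7225, 7921, 529]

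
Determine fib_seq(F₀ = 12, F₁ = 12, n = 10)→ F_2 = F_1 + F_0 = 24
F_3 = F_2 + F_1 = 36
F_4 = F_3 + F_2 = 60
...
= [12, 12, 24, 36, 60, 96, 156, 252, 408, 660]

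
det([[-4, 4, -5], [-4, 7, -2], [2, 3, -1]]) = (1)*(-4)*det([[7, -2], [3, -1]]) + (-1)*(4)*det([[-4, -2], [2, -1]]) + (1)*(-5)*det([[-4, 7], [2, 3]])
= 4 + -32 + 130
= 102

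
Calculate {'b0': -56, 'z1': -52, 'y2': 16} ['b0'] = -56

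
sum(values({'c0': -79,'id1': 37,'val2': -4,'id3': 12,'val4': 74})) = 40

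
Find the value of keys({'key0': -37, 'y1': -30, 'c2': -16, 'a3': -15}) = ['key0', 'y1', 'c2', 'a3']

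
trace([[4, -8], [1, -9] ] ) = -5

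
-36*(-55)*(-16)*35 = -1108800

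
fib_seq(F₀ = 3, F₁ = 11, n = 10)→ F_2 = F_1 + F_0 = 14
F_3 = F_2 + F_1 = 25
F_4 = F_3 + F_2 = 39
...
= [3, 11, 14, 25, 39, 64, 103, 167, 270, 437]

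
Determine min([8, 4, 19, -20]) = -20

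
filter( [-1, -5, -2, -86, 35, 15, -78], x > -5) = [-1, -2, 35, 15]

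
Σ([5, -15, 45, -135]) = 5 + -15 + 45 + -135
= -100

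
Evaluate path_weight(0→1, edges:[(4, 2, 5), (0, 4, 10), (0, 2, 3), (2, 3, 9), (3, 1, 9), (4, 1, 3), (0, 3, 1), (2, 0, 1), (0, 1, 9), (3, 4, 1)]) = w(0→1)=9
= 9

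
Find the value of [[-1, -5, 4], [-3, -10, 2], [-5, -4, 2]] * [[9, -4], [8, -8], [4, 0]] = [[-33, 44], [-99, 92], [-69, 52]]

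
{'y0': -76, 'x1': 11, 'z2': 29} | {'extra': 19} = {'y0': -76, 'x1': 11, 'z2': 29, 'extra': 19}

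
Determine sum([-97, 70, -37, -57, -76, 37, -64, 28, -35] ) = -231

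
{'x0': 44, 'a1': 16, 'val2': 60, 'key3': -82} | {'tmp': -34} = {'x0': 44, 'a1': 16, 'val2': 60, 'key3': -82, 'tmp': -34}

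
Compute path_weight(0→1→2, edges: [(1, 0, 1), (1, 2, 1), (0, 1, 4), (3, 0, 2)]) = 5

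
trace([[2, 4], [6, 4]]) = 6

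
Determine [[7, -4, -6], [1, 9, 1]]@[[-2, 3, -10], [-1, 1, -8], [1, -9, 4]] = C[0][0] = (7)*(-2) + (-4)*(-1) + (-6)*(1) = -16
C[0][1] = (7)*(3) + (-4)*(1) + (-6)*(-9) = 71
C[0][2] = (7)*(-10) + (-4)*(-8) + (-6)*(4) = -62
C[1][0] = (1)*(-2) + (9)*(-1) + (1)*(1) = -10
C[1][1] = (1)*(3) + (9)*(1) + (1)*(-9) = 3
C[1][2] = (1)*(-10) + (9)*(-8) + (1)*(4) = -78
= [[-16, 71, -62], [-10, 3, -78]]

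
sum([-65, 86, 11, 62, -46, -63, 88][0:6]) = slice → [-65, 86, 11, 62, -46, -63]
(-65) + 86 + 11 + 62 + (-46) + (-63)
= -15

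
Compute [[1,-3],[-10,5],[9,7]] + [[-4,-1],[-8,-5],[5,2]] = [[-3, -4], [-18, 0], [14, 9]]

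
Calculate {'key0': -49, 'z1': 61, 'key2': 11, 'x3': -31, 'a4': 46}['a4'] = 46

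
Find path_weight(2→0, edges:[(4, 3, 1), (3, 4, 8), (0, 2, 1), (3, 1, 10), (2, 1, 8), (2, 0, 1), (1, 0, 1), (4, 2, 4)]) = 1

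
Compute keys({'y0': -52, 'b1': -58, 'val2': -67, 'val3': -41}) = ['y0', 'b1', 'val2', 'val3']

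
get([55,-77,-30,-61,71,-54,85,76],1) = -77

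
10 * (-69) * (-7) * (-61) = -294630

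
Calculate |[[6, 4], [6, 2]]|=(6)*(2) - (4)*(6)
= -12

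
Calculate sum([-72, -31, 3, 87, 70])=(-72) + (-31) + 3 + 87 + 70
= 57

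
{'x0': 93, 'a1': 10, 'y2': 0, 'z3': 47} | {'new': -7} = {'x0': 93, 'a1': 10, 'y2': 0, 'z3': 47, 'new': -7}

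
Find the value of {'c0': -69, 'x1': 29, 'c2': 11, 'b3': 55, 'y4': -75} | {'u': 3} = {'c0': -69, 'x1': 29, 'c2': 11, 'b3': 55, 'y4': -75, 'u': 3}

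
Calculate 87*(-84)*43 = -314244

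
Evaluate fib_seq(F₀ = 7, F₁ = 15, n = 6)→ [7, 15, 22, 37, 59, 96]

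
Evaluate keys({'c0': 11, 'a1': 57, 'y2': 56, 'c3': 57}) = ['c0', 'a1', 'y2', 'c3']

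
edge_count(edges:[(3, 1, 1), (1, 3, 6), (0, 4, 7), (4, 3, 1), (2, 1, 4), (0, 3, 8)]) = 6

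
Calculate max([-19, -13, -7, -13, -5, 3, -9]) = 3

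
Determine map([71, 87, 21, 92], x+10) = [81, 97, 31, 102]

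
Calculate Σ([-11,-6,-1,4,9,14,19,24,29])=(-11) + (-6) + (-1) + 4 + 9 + 14 + 19 + 24 + 29
= 81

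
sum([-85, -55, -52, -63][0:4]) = slice → [-85, -55, -52, -63]
(-85) + (-55) + (-52) + (-63)
= -255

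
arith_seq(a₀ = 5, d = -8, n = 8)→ a_0 = 5 + 0*-8 = 5
a_1 = 5 + 1*-8 = -3
a_2 = 5 + 2*-8 = -11
...
= [5, -3, -11, -19, -27, -35, -43, -51]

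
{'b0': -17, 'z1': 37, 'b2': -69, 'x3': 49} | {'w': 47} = {'b0': -17, 'z1': 37, 'b2': -69, 'x3': 49, 'w': 47}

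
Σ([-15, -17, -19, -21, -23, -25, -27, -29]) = -176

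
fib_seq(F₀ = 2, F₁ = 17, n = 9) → [2, 17, 19, 36, 55, 91, 146, 237, 383]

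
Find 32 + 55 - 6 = 81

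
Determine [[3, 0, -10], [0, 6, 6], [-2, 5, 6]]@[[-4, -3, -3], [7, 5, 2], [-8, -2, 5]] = C[0][0] = (3)*(-4) + (0)*(7) + (-10)*(-8) = 68
C[0][1] = (3)*(-3) + (0)*(5) + (-10)*(-2) = 11
C[0][2] = (3)*(-3) + (0)*(2) + (-10)*(5) = -59
C[1][0] = (0)*(-4) + (6)*(7) + (6)*(-8) = -6
C[1][1] = (0)*(-3) + (6)*(5) + (6)*(-2) = 18
C[1][2] = (0)*(-3) + (6)*(2) + (6)*(5) = 42
... (3 more cells)
= [[68, 11, -59], [-6, 18, 42], [-5, 19, 46]]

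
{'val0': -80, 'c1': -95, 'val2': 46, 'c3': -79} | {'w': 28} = {'val0': -80, 'c1': -95, 'val2': 46, 'c3': -79, 'w': 28}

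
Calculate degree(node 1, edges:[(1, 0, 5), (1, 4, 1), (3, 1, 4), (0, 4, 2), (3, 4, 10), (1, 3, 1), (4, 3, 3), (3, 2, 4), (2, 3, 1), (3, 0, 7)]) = incident: (1,0), (1,4), (3,1), (1,3)
= 4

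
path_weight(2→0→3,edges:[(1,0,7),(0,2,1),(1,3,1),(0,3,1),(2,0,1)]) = w(2→0)=1 + w(0→3)=1
= 2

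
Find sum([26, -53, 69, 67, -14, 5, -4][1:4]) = slice → [-53, 69, 67]
(-53) + 69 + 67
= 83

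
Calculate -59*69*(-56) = 227976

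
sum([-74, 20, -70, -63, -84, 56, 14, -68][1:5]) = -197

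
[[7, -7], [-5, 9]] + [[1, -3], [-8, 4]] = [[8, -10], [-13, 13]]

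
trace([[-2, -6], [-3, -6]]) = diagonal: (-2) + (-6)
= -8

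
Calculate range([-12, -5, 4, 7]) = 19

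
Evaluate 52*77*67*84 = 22534512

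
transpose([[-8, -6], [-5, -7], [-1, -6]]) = [[-8, -5, -1], [-6, -7, -6]]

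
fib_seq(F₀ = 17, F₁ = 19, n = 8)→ [17, 19, 36, 55, 91, 146, 237, 383]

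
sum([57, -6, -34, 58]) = 75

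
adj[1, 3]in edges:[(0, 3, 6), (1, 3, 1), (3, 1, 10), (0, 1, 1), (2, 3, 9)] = 1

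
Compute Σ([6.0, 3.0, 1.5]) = 10.5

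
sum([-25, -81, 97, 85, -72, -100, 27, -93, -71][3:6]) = slice → [85, -72, -100]
85 + (-72) + (-100)
= -87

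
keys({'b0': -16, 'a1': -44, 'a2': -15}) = ['b0', 'a1', 'a2']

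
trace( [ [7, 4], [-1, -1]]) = diagonal: 7 + (-1)
= 6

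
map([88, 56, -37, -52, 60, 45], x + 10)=[98, 66, -27, -42, 70, 55]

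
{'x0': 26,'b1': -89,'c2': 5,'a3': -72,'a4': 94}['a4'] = 94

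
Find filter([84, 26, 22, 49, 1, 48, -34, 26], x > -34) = keep x where x > -34: 84✓, 26✓, 22✓, 49✓, 1✓, 48✓, -34✗, 26✓
= [84, 26, 22, 49, 1, 48, 26]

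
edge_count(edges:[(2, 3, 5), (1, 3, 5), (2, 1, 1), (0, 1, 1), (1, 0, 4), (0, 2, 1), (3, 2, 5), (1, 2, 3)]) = 8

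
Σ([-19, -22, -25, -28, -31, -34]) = -159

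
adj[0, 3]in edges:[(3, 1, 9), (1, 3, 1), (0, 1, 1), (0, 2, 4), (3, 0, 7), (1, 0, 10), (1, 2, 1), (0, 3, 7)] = 7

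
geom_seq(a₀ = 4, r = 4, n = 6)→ [4, 16, 64, 256, 1024, 4096]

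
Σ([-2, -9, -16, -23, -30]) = (-2) + (-9) + (-16) + (-23) + (-30)
= -80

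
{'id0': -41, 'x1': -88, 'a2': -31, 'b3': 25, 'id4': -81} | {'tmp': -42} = {'id0': -41, 'x1': -88, 'a2': -31, 'b3': 25, 'id4': -81, 'tmp': -42}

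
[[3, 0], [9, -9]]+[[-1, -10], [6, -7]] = [[2, -10], [15, -16]]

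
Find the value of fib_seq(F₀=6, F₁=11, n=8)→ F_2 = F_1 + F_0 = 17
F_3 = F_2 + F_1 = 28
F_4 = F_3 + F_2 = 45
...
= [6, 11, 17, 28, 45, 73, 118, 191]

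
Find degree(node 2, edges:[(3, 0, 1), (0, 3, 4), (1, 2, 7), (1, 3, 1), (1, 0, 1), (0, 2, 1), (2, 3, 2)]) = incident: (1,2), (0,2), (2,3)
= 3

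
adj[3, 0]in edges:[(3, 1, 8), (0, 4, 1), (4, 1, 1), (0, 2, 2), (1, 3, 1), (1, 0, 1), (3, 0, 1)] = 1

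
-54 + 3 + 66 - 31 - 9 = -25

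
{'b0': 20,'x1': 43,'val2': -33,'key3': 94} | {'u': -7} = {'b0': 20, 'x1': 43, 'val2': -33, 'key3': 94, 'u': -7}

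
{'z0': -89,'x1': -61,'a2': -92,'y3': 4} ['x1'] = -61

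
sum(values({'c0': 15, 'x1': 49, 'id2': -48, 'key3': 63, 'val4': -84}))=15 + 49 + (-48) + 63 + (-84)
= -5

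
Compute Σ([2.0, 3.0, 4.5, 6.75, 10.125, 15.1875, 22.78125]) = 64.34375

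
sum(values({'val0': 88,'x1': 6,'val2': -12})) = 88 + 6 + (-12)
= 82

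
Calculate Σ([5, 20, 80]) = 5 + 20 + 80
= 105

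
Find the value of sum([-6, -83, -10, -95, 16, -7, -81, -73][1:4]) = slice → [-83, -10, -95]
(-83) + (-10) + (-95)
= -188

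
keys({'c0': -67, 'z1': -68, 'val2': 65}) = ['c0', 'z1', 'val2']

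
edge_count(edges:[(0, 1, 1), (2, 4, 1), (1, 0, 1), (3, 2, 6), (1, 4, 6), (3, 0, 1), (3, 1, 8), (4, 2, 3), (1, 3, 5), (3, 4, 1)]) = 10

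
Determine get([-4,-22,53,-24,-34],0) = -4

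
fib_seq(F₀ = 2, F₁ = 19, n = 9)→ F_2 = F_1 + F_0 = 21
F_3 = F_2 + F_1 = 40
F_4 = F_3 + F_2 = 61
...
= [2, 19, 21, 40, 61, 101, 162, 263, 425]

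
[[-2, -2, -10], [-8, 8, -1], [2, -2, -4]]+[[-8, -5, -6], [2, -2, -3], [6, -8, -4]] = [[-10, -7, -16], [-6, 6, -4], [8, -10, -8]]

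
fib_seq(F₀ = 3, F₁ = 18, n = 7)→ F_2 = F_1 + F_0 = 21
F_3 = F_2 + F_1 = 39
F_4 = F_3 + F_2 = 60
...
= [3, 18, 21, 39, 60, 99, 159]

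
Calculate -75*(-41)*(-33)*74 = -7509150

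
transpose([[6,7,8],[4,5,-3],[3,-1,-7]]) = [[6, 4, 3], [7, 5, -1], [8, -3, -7]]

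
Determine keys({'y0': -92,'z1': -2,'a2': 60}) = ['y0', 'z1', 'a2']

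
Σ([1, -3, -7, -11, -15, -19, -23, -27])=1 + (-3) + (-7) + (-11) + (-15) + (-19) + (-23) + (-27)
= -104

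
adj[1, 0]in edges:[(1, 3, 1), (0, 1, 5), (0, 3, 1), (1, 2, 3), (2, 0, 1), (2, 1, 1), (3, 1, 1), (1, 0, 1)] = 1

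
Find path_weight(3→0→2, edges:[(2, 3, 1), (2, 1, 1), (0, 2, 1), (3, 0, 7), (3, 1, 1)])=w(3→0)=7 + w(0→2)=1
= 8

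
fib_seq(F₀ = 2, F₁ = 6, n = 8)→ F_2 = F_1 + F_0 = 8
F_3 = F_2 + F_1 = 14
F_4 = F_3 + F_2 = 22
...
= [2, 6, 8, 14, 22, 36, 58, 94]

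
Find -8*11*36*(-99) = 313632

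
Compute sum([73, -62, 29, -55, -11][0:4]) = -15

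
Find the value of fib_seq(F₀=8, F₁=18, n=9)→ F_2 = F_1 + F_0 = 26
F_3 = F_2 + F_1 = 44
F_4 = F_3 + F_2 = 70
...
= [8, 18, 26, 44, 70, 114, 184, 298, 482]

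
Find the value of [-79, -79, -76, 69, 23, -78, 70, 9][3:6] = [69, 23, -78]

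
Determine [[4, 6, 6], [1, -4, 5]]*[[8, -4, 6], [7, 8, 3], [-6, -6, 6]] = [[38, -4, 78], [-50, -66, 24]]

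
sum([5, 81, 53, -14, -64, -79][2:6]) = -104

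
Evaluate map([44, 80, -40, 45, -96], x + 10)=44+10=54, 80+10=90, -40+10=-30, 45+10=55, -96+10=-86
= [54, 90, -30, 55, -86]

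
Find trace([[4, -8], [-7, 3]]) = 7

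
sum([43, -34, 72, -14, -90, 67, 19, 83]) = 146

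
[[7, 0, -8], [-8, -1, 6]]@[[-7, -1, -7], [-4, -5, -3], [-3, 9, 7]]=[[-25, -79, -105], [42, 67, 101]]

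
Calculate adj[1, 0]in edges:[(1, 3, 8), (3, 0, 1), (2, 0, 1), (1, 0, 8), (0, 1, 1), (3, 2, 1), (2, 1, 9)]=8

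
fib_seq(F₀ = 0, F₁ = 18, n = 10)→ [0, 18, 18, 36, 54, 90, 144, 234, 378, 612]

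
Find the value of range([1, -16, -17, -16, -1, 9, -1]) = 26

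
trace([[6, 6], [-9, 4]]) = diagonal: 6 + 4
= 10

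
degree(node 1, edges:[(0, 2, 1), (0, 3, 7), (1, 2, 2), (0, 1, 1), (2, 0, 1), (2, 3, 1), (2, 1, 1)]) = incident: (1,2), (0,1), (2,1)
= 3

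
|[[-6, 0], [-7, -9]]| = 54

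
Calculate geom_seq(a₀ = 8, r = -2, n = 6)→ a_0 = 8*(-2)^0 = 8
a_1 = 8*(-2)^1 = -16
a_2 = 8*(-2)^2 = 32
...
= [8, -16, 32, -64, 128, -256]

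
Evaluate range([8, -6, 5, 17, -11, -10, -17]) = 34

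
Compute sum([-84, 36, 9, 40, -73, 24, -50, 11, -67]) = -154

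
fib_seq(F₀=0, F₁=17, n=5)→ F_2 = F_1 + F_0 = 17
F_3 = F_2 + F_1 = 34
F_4 = F_3 + F_2 = 51
= [0, 17, 17, 34, 51]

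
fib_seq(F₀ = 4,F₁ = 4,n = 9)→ [4, 4, 8, 12, 20, 32, 52, 84, 136]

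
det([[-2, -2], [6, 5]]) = (-2)*(5) - (-2)*(6)
= 2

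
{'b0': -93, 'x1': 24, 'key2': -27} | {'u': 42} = {'b0': -93, 'x1': 24, 'key2': -27, 'u': 42}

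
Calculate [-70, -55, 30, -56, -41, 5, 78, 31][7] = 31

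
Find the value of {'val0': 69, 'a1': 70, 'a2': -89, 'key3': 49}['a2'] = -89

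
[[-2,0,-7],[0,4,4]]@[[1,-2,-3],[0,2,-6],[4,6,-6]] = [[-30, -38, 48], [16, 32, -48]]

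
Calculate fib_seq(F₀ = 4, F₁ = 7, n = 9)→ [4, 7, 11, 18, 29, 47, 76, 123, 199]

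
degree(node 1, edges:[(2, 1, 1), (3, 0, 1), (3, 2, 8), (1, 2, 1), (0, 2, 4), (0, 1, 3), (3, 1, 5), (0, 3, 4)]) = 4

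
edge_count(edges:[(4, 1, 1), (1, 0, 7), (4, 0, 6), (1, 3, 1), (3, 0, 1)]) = 5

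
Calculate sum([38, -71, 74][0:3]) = slice → [38, -71, 74]
38 + (-71) + 74
= 41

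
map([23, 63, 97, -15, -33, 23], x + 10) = [33, 73, 107, -5, -23, 33]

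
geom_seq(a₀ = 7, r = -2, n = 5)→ [7, -14, 28, -56, 112]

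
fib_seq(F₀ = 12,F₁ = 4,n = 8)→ F_2 = F_1 + F_0 = 16
F_3 = F_2 + F_1 = 20
F_4 = F_3 + F_2 = 36
...
= [12, 4, 16, 20, 36, 56, 92, 148]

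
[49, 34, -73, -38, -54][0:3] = [49, 34, -73]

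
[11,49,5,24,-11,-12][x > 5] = [11, 49, 24]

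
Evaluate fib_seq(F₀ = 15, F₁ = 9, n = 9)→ F_2 = F_1 + F_0 = 24
F_3 = F_2 + F_1 = 33
F_4 = F_3 + F_2 = 57
...
= [15, 9, 24, 33, 57, 90, 147, 237, 384]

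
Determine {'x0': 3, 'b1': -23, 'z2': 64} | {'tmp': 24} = {'x0': 3, 'b1': -23, 'z2': 64, 'tmp': 24}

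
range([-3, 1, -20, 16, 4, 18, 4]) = 38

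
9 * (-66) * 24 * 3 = -42768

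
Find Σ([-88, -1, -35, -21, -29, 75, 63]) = -36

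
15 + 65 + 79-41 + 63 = 181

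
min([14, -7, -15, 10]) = -15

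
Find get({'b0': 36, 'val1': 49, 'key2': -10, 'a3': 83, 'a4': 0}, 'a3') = 83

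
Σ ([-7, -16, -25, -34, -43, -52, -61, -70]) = -308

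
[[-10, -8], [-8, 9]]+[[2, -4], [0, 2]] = [[-8, -12], [-8, 11]]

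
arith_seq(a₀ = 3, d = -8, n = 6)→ [3, -5, -13, -21, -29, -37]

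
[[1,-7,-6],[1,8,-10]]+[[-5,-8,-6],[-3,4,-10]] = [[-4, -15, -12], [-2, 12, -20]]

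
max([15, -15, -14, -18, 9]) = 15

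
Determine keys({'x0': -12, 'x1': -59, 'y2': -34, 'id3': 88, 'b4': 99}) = ['x0', 'x1', 'y2', 'id3', 'b4']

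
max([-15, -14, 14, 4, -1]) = 14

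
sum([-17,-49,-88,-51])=-205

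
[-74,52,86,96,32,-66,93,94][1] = 52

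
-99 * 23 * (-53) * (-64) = -7723584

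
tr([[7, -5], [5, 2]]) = 9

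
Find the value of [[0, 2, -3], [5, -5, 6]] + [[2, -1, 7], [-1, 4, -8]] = [[2, 1, 4], [4, -1, -2]]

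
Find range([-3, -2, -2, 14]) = 17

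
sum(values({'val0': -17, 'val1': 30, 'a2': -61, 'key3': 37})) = -11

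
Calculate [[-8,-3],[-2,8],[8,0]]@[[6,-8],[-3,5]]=C[0][0] = (-8)*(6) + (-3)*(-3) = -39
C[0][1] = (-8)*(-8) + (-3)*(5) = 49
C[1][0] = (-2)*(6) + (8)*(-3) = -36
C[1][1] = (-2)*(-8) + (8)*(5) = 56
C[2][0] = (8)*(6) + (0)*(-3) = 48
C[2][1] = (8)*(-8) + (0)*(5) = -64
= [[-39, 49], [-36, 56], [48, -64]]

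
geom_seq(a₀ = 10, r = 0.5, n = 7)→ a_0 = 10*0.5^0 = 10.0
a_1 = 10*0.5^1 = 5.0
a_2 = 10*0.5^2 = 2.5
...
= [10.0, 5.0, 2.5, 1.25, 0.625, 0.3125, 0.15625]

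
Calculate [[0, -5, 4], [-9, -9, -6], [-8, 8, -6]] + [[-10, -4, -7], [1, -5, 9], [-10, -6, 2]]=[[-10, -9, -3], [-8, -14, 3], [-18, 2, -4]]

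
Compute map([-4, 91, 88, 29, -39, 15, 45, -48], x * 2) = [-8, 182, 176, 58, -78, 30, 90, -96]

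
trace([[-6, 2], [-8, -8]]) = -14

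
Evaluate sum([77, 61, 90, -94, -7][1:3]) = slice → [61, 90]
61 + 90
= 151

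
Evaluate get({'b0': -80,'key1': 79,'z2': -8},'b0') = -80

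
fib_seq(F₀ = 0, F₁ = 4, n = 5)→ F_2 = F_1 + F_0 = 4
F_3 = F_2 + F_1 = 8
F_4 = F_3 + F_2 = 12
= [0, 4, 4, 8, 12]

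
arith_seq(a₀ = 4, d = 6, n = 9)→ a_0 = 4 + 0*6 = 4
a_1 = 4 + 1*6 = 10
a_2 = 4 + 2*6 = 16
...
= [4, 10, 16, 22, 28, 34, 40, 46, 52]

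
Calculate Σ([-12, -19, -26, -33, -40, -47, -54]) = (-12) + (-19) + (-26) + (-33) + (-40) + (-47) + (-54)
= -231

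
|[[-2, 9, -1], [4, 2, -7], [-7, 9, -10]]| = 665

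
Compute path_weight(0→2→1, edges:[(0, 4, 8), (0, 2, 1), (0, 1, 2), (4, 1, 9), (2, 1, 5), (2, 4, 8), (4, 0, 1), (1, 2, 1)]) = w(0→2)=1 + w(2→1)=5
= 6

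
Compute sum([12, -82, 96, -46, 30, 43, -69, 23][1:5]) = -2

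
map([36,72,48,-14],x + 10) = 36+10=46, 72+10=82, 48+10=58, -14+10=-4
= [46, 82, 58, -4]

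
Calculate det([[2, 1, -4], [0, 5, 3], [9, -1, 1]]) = 223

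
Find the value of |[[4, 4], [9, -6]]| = (4)*(-6) - (4)*(9)
= -60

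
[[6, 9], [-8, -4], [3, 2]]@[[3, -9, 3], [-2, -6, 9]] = C[0][0] = (6)*(3) + (9)*(-2) = 0
C[0][1] = (6)*(-9) + (9)*(-6) = -108
C[0][2] = (6)*(3) + (9)*(9) = 99
C[1][0] = (-8)*(3) + (-4)*(-2) = -16
C[1][1] = (-8)*(-9) + (-4)*(-6) = 96
C[1][2] = (-8)*(3) + (-4)*(9) = -60
... (3 more cells)
= [[0, -108, 99], [-16, 96, -60], [5, -39, 27]]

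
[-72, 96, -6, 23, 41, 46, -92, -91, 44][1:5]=[96, -6, 23, 41]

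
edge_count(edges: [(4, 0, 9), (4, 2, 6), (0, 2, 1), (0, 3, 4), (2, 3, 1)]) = 5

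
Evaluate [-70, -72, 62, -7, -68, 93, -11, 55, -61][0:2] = [-70, -72]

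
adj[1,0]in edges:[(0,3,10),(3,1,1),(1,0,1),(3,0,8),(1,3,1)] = 1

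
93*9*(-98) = -82026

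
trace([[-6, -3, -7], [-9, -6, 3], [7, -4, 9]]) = diagonal: (-6) + (-6) + 9
= -3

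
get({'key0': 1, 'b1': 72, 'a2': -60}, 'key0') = 1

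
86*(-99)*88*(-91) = 68180112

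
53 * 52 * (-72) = -198432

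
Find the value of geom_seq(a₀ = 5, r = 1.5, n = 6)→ a_0 = 5*1.5^0 = 5.0
a_1 = 5*1.5^1 = 7.5
a_2 = 5*1.5^2 = 11.25
...
= [5.0, 7.5, 11.25, 16.875, 25.3125, 37.96875]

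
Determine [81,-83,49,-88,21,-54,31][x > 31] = keep x where x > 31: 81✓, -83✗, 49✓, -88✗, 21✗, -54✗, 31✗
= [81, 49]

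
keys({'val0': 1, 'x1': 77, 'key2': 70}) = ['val0', 'x1', 'key2']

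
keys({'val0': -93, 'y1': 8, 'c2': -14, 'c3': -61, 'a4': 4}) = ['val0', 'y1', 'c2', 'c3', 'a4']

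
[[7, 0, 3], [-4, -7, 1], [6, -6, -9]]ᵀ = [[7, -4, 6], [0, -7, -6], [3, 1, -9]]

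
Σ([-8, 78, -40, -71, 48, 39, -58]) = -12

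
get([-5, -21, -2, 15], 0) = -5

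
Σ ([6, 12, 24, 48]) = 90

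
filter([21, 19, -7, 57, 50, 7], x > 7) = keep x where x > 7: 21✓, 19✓, -7✗, 57✓, 50✓, 7✗
= [21, 19, 57, 50]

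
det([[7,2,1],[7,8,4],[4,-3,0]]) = (1)*(7)*det([[8, 4], [-3, 0]]) + (-1)*(2)*det([[7, 4], [4, 0]]) + (1)*(1)*det([[7, 8], [4, -3]])
= 84 + 32 + -53
= 63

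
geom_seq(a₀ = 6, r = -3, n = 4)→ [6, -18, 54, -162]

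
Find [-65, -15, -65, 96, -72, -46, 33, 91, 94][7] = 91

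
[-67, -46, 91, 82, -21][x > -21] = [91, 82]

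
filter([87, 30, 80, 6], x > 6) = [87, 30, 80]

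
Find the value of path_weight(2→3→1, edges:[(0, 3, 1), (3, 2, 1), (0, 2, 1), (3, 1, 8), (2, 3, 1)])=9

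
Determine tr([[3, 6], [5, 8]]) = diagonal: 3 + 8
= 11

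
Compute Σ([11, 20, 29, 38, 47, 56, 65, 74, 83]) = 423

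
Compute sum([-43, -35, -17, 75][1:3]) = slice → [-35, -17]
(-35) + (-17)
= -52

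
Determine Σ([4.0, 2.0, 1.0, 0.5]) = 4.0 + 2.0 + 1.0 + 0.5
= 7.5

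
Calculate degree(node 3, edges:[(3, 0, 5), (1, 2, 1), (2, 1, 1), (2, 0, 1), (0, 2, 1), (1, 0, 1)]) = 1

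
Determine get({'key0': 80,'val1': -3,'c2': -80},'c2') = -80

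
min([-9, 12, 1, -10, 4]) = -10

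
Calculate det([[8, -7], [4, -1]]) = (8)*(-1) - (-7)*(4)
= 20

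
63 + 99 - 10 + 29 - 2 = 179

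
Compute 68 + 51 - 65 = 54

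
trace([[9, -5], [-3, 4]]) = 13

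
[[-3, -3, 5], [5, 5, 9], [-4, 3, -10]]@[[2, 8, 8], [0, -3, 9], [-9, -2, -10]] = C[0][0] = (-3)*(2) + (-3)*(0) + (5)*(-9) = -51
C[0][1] = (-3)*(8) + (-3)*(-3) + (5)*(-2) = -25
C[0][2] = (-3)*(8) + (-3)*(9) + (5)*(-10) = -101
C[1][0] = (5)*(2) + (5)*(0) + (9)*(-9) = -71
C[1][1] = (5)*(8) + (5)*(-3) + (9)*(-2) = 7
C[1][2] = (5)*(8) + (5)*(9) + (9)*(-10) = -5
... (3 more cells)
= [[-51, -25, -101], [-71, 7, -5], [82, -21, 95]]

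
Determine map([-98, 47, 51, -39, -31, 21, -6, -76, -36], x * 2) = [-196, 94, 102, -78, -62, 42, -12, -152, -72]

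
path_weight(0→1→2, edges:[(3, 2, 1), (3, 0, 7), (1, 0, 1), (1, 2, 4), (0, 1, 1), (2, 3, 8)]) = 5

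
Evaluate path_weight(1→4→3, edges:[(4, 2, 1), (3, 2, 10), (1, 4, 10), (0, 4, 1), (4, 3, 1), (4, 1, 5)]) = 11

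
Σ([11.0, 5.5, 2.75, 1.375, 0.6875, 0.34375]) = 21.65625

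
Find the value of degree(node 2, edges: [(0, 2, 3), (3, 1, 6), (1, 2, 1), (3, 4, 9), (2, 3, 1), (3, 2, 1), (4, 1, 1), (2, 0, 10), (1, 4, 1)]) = incident: (0,2), (1,2), (2,3), (3,2), (2,0)
= 5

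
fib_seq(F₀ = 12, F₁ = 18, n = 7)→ [12, 18, 30, 48, 78, 126, 204]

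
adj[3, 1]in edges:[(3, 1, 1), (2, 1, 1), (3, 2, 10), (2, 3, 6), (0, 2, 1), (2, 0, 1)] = 1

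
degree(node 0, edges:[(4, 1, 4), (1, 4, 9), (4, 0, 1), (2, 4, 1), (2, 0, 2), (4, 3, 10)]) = incident: (4,0), (2,0)
= 2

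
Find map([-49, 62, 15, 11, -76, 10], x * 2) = -49*2=-98, 62*2=124, 15*2=30, 11*2=22, -76*2=-152, 10*2=20
= [-98, 124, 30, 22, -152, 20]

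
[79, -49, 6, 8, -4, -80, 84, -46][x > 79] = [84]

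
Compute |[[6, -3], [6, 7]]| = (6)*(7) - (-3)*(6)
= 60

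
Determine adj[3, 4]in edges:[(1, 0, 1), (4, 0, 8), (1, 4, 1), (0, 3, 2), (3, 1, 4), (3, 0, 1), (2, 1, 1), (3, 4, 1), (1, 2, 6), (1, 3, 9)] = 1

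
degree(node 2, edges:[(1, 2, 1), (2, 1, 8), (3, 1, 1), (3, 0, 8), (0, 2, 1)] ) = 3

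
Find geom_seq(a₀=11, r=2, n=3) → a_0 = 11*2^0 = 11
a_1 = 11*2^1 = 22
a_2 = 11*2^2 = 44
= [11, 22, 44]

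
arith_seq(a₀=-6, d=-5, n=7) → a_0 = -6 + 0*-5 = -6
a_1 = -6 + 1*-5 = -11
a_2 = -6 + 2*-5 = -16
...
= [-6, -11, -16, -21, -26, -31, -36]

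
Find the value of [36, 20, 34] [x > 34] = keep x where x > 34: 36✓, 20✗, 34✗
= [36]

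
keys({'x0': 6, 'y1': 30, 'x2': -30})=['x0', 'y1', 'x2']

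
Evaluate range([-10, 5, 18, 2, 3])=28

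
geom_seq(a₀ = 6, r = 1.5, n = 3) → a_0 = 6*1.5^0 = 6.0
a_1 = 6*1.5^1 = 9.0
a_2 = 6*1.5^2 = 13.5
= [6.0, 9.0, 13.5]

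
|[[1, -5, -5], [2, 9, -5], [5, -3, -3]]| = 308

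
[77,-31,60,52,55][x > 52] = [77, 60, 55]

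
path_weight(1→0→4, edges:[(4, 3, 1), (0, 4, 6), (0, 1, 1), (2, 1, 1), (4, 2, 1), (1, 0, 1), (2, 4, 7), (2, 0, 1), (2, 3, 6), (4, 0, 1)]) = w(1→0)=1 + w(0→4)=6
= 7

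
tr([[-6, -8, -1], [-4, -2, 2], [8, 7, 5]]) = -3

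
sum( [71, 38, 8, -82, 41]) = 76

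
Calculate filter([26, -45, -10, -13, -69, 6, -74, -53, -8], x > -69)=keep x where x > -69: 26✓, -45✓, -10✓, -13✓, -69✗, 6✓, -74✗, -53✓, -8✓
= [26, -45, -10, -13, 6, -53, -8]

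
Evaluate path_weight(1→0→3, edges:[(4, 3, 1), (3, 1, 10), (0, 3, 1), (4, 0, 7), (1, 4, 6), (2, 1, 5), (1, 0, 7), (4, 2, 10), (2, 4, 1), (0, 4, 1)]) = w(1→0)=7 + w(0→3)=1
= 8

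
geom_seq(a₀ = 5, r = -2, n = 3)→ a_0 = 5*(-2)^0 = 5
a_1 = 5*(-2)^1 = -10
a_2 = 5*(-2)^2 = 20
= [5, -10, 20]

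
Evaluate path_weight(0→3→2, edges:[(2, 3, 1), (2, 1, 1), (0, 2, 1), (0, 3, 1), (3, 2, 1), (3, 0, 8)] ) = w(0→3)=1 + w(3→2)=1
= 2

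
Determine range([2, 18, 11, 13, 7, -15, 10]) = 33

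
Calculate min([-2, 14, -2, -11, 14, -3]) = -11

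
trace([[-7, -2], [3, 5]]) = diagonal: (-7) + 5
= -2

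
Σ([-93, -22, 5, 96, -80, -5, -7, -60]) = -166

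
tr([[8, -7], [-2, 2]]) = 10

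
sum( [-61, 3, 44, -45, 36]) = -23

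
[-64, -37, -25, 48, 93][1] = -37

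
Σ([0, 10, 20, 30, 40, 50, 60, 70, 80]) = 0 + 10 + 20 + 30 + 40 + 50 + 60 + 70 + 80
= 360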